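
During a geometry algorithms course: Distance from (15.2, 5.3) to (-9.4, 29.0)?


dx=-24.6, dy=23.7
d^2 = (-24.6)^2 + 23.7^2 = 1166.85
d = sqrt(1166.85) = 34.1592

34.1592


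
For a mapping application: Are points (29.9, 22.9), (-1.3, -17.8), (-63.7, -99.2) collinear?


Cross product: ((-1.3)-29.9)*((-99.2)-22.9) - ((-17.8)-22.9)*((-63.7)-29.9)
= 0

Yes, collinear


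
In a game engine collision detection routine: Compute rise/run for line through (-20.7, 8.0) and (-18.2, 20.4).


slope = (y2-y1)/(x2-x1) = (20.4-8)/((-18.2)-(-20.7)) = 12.4/2.5 = 4.96

4.96


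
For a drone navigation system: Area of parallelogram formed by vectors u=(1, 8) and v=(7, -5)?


|u x v| = |1*(-5) - 8*7|
= |(-5) - 56| = 61

61


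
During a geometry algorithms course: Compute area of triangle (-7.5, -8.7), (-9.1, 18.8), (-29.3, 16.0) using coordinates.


Area = |x_A(y_B-y_C) + x_B(y_C-y_A) + x_C(y_A-y_B)|/2
= |(-21) + (-224.77) + 805.75|/2
= 559.98/2 = 279.99

279.99


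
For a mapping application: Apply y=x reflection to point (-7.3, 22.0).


Reflection over y=x: (x,y) -> (y,x)
(-7.3, 22) -> (22, -7.3)

(22, -7.3)


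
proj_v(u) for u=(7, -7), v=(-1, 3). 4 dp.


u.v = -28, |v| = sqrt(10) = 3.1623
Scalar projection = u.v / |v| = -28 / sqrt(10) = -8.8544

-8.8544


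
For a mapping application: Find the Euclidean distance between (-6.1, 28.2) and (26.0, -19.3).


dx=32.1, dy=-47.5
d^2 = 32.1^2 + (-47.5)^2 = 3286.66
d = sqrt(3286.66) = 57.3294

57.3294


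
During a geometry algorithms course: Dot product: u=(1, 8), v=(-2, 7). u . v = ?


u . v = u_x*v_x + u_y*v_y = 1*(-2) + 8*7
= (-2) + 56 = 54

54


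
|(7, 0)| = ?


|u| = sqrt(7^2 + 0^2) = sqrt(49) = 7

7


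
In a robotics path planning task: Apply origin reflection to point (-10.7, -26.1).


Reflection over origin: (x,y) -> (-x,-y)
(-10.7, -26.1) -> (10.7, 26.1)

(10.7, 26.1)


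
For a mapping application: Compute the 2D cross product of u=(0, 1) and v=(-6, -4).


u x v = u_x*v_y - u_y*v_x = 0*(-4) - 1*(-6)
= 0 - (-6) = 6

6


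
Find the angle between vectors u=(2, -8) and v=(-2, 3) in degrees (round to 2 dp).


u.v = -28, |u| = sqrt(68) = 8.2462, |v| = sqrt(13) = 3.6056
cos(theta) = u.v/(|u||v|) = -28/sqrt(884) = -0.941742
theta = acos(-0.941742) = 160.35 degrees

160.35 degrees


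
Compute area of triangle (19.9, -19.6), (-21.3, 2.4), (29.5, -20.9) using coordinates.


Area = |x_A(y_B-y_C) + x_B(y_C-y_A) + x_C(y_A-y_B)|/2
= |463.67 + 27.69 + (-649)|/2
= 157.64/2 = 78.82

78.82


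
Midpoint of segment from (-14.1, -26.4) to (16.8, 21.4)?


M = (((-14.1)+16.8)/2, ((-26.4)+21.4)/2)
= (1.35, -2.5)

(1.35, -2.5)


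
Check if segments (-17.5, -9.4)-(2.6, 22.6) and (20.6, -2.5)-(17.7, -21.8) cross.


Cross products: d1=-715.32, d2=-420.19, d3=-1080.51, d4=-1375.64
d1*d2 < 0 and d3*d4 < 0? no

No, they don't intersect


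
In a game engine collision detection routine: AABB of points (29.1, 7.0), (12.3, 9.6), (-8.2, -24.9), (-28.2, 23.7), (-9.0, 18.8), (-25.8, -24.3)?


x range: [-28.2, 29.1]
y range: [-24.9, 23.7]
Bounding box: (-28.2,-24.9) to (29.1,23.7)

(-28.2,-24.9) to (29.1,23.7)


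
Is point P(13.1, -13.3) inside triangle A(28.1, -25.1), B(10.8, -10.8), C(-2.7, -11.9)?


Cross products: AB x AP = 10.36, BC x BP = 36.28, CA x CP = 165.44
All same sign? yes

Yes, inside


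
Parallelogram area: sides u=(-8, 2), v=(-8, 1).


|u x v| = |(-8)*1 - 2*(-8)|
= |(-8) - (-16)| = 8

8


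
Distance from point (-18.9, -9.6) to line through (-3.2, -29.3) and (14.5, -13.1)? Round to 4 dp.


|cross product| = 603.03
|line direction| = sqrt(575.73) = 23.9944
Distance = 603.03/sqrt(575.73) = 25.1321

25.1321


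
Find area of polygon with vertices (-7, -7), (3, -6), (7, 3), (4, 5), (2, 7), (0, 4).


Shoelace sum: ((-7)*(-6) - 3*(-7)) + (3*3 - 7*(-6)) + (7*5 - 4*3) + (4*7 - 2*5) + (2*4 - 0*7) + (0*(-7) - (-7)*4)
= 191
Area = |191|/2 = 95.5

95.5


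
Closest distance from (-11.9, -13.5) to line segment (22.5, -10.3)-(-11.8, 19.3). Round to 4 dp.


Project P onto AB: t = 0.5287 (clamped to [0,1])
Closest point on segment: (4.3662, 5.349)
Distance: 24.8973

24.8973


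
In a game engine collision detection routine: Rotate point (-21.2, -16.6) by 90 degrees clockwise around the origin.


90° CW: (x,y) -> (y, -x)
(-21.2,-16.6) -> (-16.6, 21.2)

(-16.6, 21.2)


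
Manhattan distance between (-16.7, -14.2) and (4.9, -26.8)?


|(-16.7)-4.9| + |(-14.2)-(-26.8)| = 21.6 + 12.6 = 34.2

34.2


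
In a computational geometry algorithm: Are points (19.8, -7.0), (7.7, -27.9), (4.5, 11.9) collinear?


Cross product: (7.7-19.8)*(11.9-(-7)) - ((-27.9)-(-7))*(4.5-19.8)
= -548.46

No, not collinear


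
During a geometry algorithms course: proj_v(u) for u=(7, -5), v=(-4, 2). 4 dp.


u.v = -38, |v| = sqrt(20) = 4.4721
Scalar projection = u.v / |v| = -38 / sqrt(20) = -8.4971

-8.4971


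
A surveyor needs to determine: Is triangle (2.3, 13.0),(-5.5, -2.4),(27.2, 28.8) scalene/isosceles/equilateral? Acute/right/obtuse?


Side lengths squared: AB^2=298, BC^2=2042.73, CA^2=869.65
Sorted: [298, 869.65, 2042.73]
By sides: Scalene, By angles: Obtuse

Scalene, Obtuse


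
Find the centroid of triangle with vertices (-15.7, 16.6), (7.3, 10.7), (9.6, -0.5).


Centroid = ((x_A+x_B+x_C)/3, (y_A+y_B+y_C)/3)
= (((-15.7)+7.3+9.6)/3, (16.6+10.7+(-0.5))/3)
= (0.4, 8.9333)

(0.4, 8.9333)


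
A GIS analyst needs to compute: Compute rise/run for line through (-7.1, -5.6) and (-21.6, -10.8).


slope = (y2-y1)/(x2-x1) = ((-10.8)-(-5.6))/((-21.6)-(-7.1)) = (-5.2)/(-14.5) = 0.3586

0.3586


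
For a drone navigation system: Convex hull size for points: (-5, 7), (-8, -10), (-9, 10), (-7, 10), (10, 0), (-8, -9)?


Convex hull vertices (CCW): (-9, 10), (-8, -10), (10, 0), (-7, 10)
Count = 4

4


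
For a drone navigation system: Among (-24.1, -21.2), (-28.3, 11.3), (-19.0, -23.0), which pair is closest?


d(P0,P1) = 32.7703, d(P0,P2) = 5.4083, d(P1,P2) = 35.5384
Closest: P0 and P2

Closest pair: (-24.1, -21.2) and (-19.0, -23.0), distance = 5.4083


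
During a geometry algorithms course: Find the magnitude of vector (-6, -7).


|u| = sqrt((-6)^2 + (-7)^2) = sqrt(85) = 9.2195

9.2195


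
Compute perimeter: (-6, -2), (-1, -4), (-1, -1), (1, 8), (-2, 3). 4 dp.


Sides: (-6, -2)->(-1, -4): sqrt(29) = 5.385165, (-1, -4)->(-1, -1): sqrt(9) = 3, (-1, -1)->(1, 8): sqrt(85) = 9.219544, (1, 8)->(-2, 3): sqrt(34) = 5.830952, (-2, 3)->(-6, -2): sqrt(41) = 6.403124
Sum = 29.838785
Perimeter = 29.8388

29.8388


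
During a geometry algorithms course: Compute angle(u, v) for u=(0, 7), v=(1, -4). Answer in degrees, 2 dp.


u.v = -28, |u| = sqrt(49) = 7, |v| = sqrt(17) = 4.1231
cos(theta) = u.v/(|u||v|) = -28/sqrt(833) = -0.970143
theta = acos(-0.970143) = 165.96 degrees

165.96 degrees


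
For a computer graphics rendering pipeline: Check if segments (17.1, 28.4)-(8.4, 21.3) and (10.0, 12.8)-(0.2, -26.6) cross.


Cross products: d1=126.86, d2=-146.34, d3=85.31, d4=358.51
d1*d2 < 0 and d3*d4 < 0? no

No, they don't intersect


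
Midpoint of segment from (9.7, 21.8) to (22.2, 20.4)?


M = ((9.7+22.2)/2, (21.8+20.4)/2)
= (15.95, 21.1)

(15.95, 21.1)


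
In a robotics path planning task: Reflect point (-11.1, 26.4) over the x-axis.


Reflection over x-axis: (x,y) -> (x,-y)
(-11.1, 26.4) -> (-11.1, -26.4)

(-11.1, -26.4)


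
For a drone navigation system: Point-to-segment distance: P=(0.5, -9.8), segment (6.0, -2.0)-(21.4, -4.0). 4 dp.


Project P onto AB: t = 0 (clamped to [0,1])
Closest point on segment: (6, -2)
Distance: 9.5441

9.5441


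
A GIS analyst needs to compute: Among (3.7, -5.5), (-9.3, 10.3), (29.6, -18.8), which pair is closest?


d(P0,P1) = 20.4607, d(P0,P2) = 29.1153, d(P1,P2) = 48.58
Closest: P0 and P1

Closest pair: (3.7, -5.5) and (-9.3, 10.3), distance = 20.4607


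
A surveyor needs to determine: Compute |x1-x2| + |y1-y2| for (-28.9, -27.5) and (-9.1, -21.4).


|(-28.9)-(-9.1)| + |(-27.5)-(-21.4)| = 19.8 + 6.1 = 25.9

25.9


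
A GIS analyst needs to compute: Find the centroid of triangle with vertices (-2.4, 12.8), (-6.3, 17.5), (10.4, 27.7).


Centroid = ((x_A+x_B+x_C)/3, (y_A+y_B+y_C)/3)
= (((-2.4)+(-6.3)+10.4)/3, (12.8+17.5+27.7)/3)
= (0.5667, 19.3333)

(0.5667, 19.3333)


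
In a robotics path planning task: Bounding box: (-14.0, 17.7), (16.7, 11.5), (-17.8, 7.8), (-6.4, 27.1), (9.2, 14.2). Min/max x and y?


x range: [-17.8, 16.7]
y range: [7.8, 27.1]
Bounding box: (-17.8,7.8) to (16.7,27.1)

(-17.8,7.8) to (16.7,27.1)


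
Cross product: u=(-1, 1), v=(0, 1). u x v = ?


u x v = u_x*v_y - u_y*v_x = (-1)*1 - 1*0
= (-1) - 0 = -1

-1


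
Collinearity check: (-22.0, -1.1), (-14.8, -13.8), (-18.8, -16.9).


Cross product: ((-14.8)-(-22))*((-16.9)-(-1.1)) - ((-13.8)-(-1.1))*((-18.8)-(-22))
= -73.12

No, not collinear


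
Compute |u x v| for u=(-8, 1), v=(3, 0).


|u x v| = |(-8)*0 - 1*3|
= |0 - 3| = 3

3


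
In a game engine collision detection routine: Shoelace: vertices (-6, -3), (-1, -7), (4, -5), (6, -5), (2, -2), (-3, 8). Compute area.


Shoelace sum: ((-6)*(-7) - (-1)*(-3)) + ((-1)*(-5) - 4*(-7)) + (4*(-5) - 6*(-5)) + (6*(-2) - 2*(-5)) + (2*8 - (-3)*(-2)) + ((-3)*(-3) - (-6)*8)
= 147
Area = |147|/2 = 73.5

73.5


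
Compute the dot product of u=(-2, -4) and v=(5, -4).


u . v = u_x*v_x + u_y*v_y = (-2)*5 + (-4)*(-4)
= (-10) + 16 = 6

6


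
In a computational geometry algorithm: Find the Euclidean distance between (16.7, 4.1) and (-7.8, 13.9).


dx=-24.5, dy=9.8
d^2 = (-24.5)^2 + 9.8^2 = 696.29
d = sqrt(696.29) = 26.3873

26.3873


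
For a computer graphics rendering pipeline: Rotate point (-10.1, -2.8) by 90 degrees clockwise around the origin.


90° CW: (x,y) -> (y, -x)
(-10.1,-2.8) -> (-2.8, 10.1)

(-2.8, 10.1)


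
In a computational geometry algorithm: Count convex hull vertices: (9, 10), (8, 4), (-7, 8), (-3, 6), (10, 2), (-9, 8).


Convex hull vertices (CCW): (-9, 8), (-3, 6), (10, 2), (9, 10)
Count = 4

4


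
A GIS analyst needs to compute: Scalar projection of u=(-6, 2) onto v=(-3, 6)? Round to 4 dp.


u.v = 30, |v| = sqrt(45) = 6.7082
Scalar projection = u.v / |v| = 30 / sqrt(45) = 4.4721

4.4721


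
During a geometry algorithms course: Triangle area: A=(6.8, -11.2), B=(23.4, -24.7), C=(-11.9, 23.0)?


Area = |x_A(y_B-y_C) + x_B(y_C-y_A) + x_C(y_A-y_B)|/2
= |(-324.36) + 800.28 + (-160.65)|/2
= 315.27/2 = 157.635

157.635


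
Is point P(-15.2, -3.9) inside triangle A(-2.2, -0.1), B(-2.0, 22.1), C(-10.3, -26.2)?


Cross products: AB x AP = 287.84, BC x BP = -421.76, CA x CP = 308.52
All same sign? no

No, outside


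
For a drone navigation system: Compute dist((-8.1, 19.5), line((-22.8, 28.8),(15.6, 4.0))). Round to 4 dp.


|cross product| = 7.44
|line direction| = sqrt(2089.6) = 45.7121
Distance = 7.44/sqrt(2089.6) = 0.1628

0.1628


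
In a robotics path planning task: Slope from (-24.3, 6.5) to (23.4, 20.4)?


slope = (y2-y1)/(x2-x1) = (20.4-6.5)/(23.4-(-24.3)) = 13.9/47.7 = 0.2914

0.2914


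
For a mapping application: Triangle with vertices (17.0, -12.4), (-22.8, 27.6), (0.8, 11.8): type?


Side lengths squared: AB^2=3184.04, BC^2=806.6, CA^2=848.08
Sorted: [806.6, 848.08, 3184.04]
By sides: Scalene, By angles: Obtuse

Scalene, Obtuse


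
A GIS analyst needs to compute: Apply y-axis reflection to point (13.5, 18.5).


Reflection over y-axis: (x,y) -> (-x,y)
(13.5, 18.5) -> (-13.5, 18.5)

(-13.5, 18.5)


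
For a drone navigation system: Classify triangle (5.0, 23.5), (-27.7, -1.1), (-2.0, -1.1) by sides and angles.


Side lengths squared: AB^2=1674.45, BC^2=660.49, CA^2=654.16
Sorted: [654.16, 660.49, 1674.45]
By sides: Scalene, By angles: Obtuse

Scalene, Obtuse


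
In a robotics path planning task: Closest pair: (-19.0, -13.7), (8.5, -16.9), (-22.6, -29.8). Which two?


d(P0,P1) = 27.6856, d(P0,P2) = 16.4976, d(P1,P2) = 33.6693
Closest: P0 and P2

Closest pair: (-19.0, -13.7) and (-22.6, -29.8), distance = 16.4976


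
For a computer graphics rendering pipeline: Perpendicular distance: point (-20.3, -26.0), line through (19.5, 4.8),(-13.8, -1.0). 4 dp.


|cross product| = 794.8
|line direction| = sqrt(1142.53) = 33.8013
Distance = 794.8/sqrt(1142.53) = 23.5139

23.5139


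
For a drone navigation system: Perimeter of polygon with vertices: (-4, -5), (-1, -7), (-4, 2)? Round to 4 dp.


Sides: (-4, -5)->(-1, -7): sqrt(13) = 3.605551, (-1, -7)->(-4, 2): sqrt(90) = 9.486833, (-4, 2)->(-4, -5): sqrt(49) = 7
Sum = 20.092384
Perimeter = 20.0924

20.0924


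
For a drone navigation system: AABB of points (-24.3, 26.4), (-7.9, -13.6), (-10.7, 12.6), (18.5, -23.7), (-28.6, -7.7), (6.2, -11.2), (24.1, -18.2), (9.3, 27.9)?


x range: [-28.6, 24.1]
y range: [-23.7, 27.9]
Bounding box: (-28.6,-23.7) to (24.1,27.9)

(-28.6,-23.7) to (24.1,27.9)


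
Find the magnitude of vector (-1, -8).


|u| = sqrt((-1)^2 + (-8)^2) = sqrt(65) = 8.0623

8.0623


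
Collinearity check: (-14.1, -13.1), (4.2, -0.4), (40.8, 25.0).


Cross product: (4.2-(-14.1))*(25-(-13.1)) - ((-0.4)-(-13.1))*(40.8-(-14.1))
= 0

Yes, collinear


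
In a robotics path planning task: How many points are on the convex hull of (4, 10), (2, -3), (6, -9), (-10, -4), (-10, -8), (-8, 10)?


Convex hull vertices (CCW): (-10, -8), (6, -9), (4, 10), (-8, 10), (-10, -4)
Count = 5

5


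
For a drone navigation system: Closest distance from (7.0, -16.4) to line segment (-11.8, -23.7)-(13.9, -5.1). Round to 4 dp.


Project P onto AB: t = 0.615 (clamped to [0,1])
Closest point on segment: (4.0048, -12.2615)
Distance: 5.1087

5.1087


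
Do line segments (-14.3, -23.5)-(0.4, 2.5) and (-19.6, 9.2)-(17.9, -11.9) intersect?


Cross products: d1=-1114.42, d2=170.75, d3=618.49, d4=-666.68
d1*d2 < 0 and d3*d4 < 0? yes

Yes, they intersect


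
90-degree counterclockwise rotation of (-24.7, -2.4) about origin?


90° CCW: (x,y) -> (-y, x)
(-24.7,-2.4) -> (2.4, -24.7)

(2.4, -24.7)


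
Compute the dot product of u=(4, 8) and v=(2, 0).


u . v = u_x*v_x + u_y*v_y = 4*2 + 8*0
= 8 + 0 = 8

8


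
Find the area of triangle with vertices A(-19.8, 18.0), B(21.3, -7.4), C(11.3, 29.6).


Area = |x_A(y_B-y_C) + x_B(y_C-y_A) + x_C(y_A-y_B)|/2
= |732.6 + 247.08 + 287.02|/2
= 1266.7/2 = 633.35

633.35


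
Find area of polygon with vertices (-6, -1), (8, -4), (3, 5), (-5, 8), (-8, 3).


Shoelace sum: ((-6)*(-4) - 8*(-1)) + (8*5 - 3*(-4)) + (3*8 - (-5)*5) + ((-5)*3 - (-8)*8) + ((-8)*(-1) - (-6)*3)
= 208
Area = |208|/2 = 104

104


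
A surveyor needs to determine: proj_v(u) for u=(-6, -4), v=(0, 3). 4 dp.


u.v = -12, |v| = sqrt(9) = 3
Scalar projection = u.v / |v| = -12 / sqrt(9) = -4

-4


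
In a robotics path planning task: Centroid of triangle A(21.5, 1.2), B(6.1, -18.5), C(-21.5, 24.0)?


Centroid = ((x_A+x_B+x_C)/3, (y_A+y_B+y_C)/3)
= ((21.5+6.1+(-21.5))/3, (1.2+(-18.5)+24)/3)
= (2.0333, 2.2333)

(2.0333, 2.2333)


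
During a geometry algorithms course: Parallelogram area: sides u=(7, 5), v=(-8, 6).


|u x v| = |7*6 - 5*(-8)|
= |42 - (-40)| = 82

82


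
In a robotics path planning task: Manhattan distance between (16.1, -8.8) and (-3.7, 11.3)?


|16.1-(-3.7)| + |(-8.8)-11.3| = 19.8 + 20.1 = 39.9

39.9


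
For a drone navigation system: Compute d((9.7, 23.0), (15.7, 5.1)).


dx=6, dy=-17.9
d^2 = 6^2 + (-17.9)^2 = 356.41
d = sqrt(356.41) = 18.8788

18.8788


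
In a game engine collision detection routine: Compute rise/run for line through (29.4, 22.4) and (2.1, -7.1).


slope = (y2-y1)/(x2-x1) = ((-7.1)-22.4)/(2.1-29.4) = (-29.5)/(-27.3) = 1.0806

1.0806


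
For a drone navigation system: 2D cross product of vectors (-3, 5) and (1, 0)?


u x v = u_x*v_y - u_y*v_x = (-3)*0 - 5*1
= 0 - 5 = -5

-5


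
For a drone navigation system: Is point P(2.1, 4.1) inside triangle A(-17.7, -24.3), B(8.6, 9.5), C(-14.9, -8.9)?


Cross products: AB x AP = 77.68, BC x BP = 7.3, CA x CP = 225.4
All same sign? yes

Yes, inside


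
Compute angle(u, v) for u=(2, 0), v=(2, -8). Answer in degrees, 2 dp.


u.v = 4, |u| = sqrt(4) = 2, |v| = sqrt(68) = 8.2462
cos(theta) = u.v/(|u||v|) = 4/sqrt(272) = 0.242536
theta = acos(0.242536) = 75.96 degrees

75.96 degrees


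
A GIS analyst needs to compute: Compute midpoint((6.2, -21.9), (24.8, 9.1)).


M = ((6.2+24.8)/2, ((-21.9)+9.1)/2)
= (15.5, -6.4)

(15.5, -6.4)


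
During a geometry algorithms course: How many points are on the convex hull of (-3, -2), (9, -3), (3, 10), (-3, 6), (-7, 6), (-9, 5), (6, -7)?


Convex hull vertices (CCW): (-9, 5), (-3, -2), (6, -7), (9, -3), (3, 10), (-7, 6)
Count = 6

6


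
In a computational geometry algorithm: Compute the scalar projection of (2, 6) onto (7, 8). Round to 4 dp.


u.v = 62, |v| = sqrt(113) = 10.6301
Scalar projection = u.v / |v| = 62 / sqrt(113) = 5.8325

5.8325


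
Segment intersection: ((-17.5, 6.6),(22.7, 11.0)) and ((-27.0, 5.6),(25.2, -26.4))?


Cross products: d1=356.2, d2=1872.28, d3=1.6, d4=-1514.48
d1*d2 < 0 and d3*d4 < 0? no

No, they don't intersect


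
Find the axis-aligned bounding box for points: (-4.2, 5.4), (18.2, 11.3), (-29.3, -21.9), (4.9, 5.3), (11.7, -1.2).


x range: [-29.3, 18.2]
y range: [-21.9, 11.3]
Bounding box: (-29.3,-21.9) to (18.2,11.3)

(-29.3,-21.9) to (18.2,11.3)


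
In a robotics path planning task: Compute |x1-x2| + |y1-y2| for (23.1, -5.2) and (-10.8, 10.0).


|23.1-(-10.8)| + |(-5.2)-10| = 33.9 + 15.2 = 49.1

49.1


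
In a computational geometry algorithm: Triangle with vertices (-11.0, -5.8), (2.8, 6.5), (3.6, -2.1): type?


Side lengths squared: AB^2=341.73, BC^2=74.6, CA^2=226.85
Sorted: [74.6, 226.85, 341.73]
By sides: Scalene, By angles: Obtuse

Scalene, Obtuse


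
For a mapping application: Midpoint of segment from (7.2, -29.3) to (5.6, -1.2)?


M = ((7.2+5.6)/2, ((-29.3)+(-1.2))/2)
= (6.4, -15.25)

(6.4, -15.25)


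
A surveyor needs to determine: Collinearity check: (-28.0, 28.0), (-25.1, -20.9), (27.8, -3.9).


Cross product: ((-25.1)-(-28))*((-3.9)-28) - ((-20.9)-28)*(27.8-(-28))
= 2636.11

No, not collinear


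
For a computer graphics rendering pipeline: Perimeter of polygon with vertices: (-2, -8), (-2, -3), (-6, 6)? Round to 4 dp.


Sides: (-2, -8)->(-2, -3): sqrt(25) = 5, (-2, -3)->(-6, 6): sqrt(97) = 9.848858, (-6, 6)->(-2, -8): sqrt(212) = 14.56022
Sum = 29.409078
Perimeter = 29.4091

29.4091


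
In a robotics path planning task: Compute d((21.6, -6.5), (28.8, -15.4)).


dx=7.2, dy=-8.9
d^2 = 7.2^2 + (-8.9)^2 = 131.05
d = sqrt(131.05) = 11.4477

11.4477


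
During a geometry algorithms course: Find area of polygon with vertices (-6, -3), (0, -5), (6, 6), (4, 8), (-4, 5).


Shoelace sum: ((-6)*(-5) - 0*(-3)) + (0*6 - 6*(-5)) + (6*8 - 4*6) + (4*5 - (-4)*8) + ((-4)*(-3) - (-6)*5)
= 178
Area = |178|/2 = 89

89


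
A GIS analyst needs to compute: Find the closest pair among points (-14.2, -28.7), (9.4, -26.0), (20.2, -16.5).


d(P0,P1) = 23.7539, d(P0,P2) = 36.4993, d(P1,P2) = 14.3837
Closest: P1 and P2

Closest pair: (9.4, -26.0) and (20.2, -16.5), distance = 14.3837


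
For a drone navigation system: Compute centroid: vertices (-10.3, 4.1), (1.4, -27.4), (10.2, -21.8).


Centroid = ((x_A+x_B+x_C)/3, (y_A+y_B+y_C)/3)
= (((-10.3)+1.4+10.2)/3, (4.1+(-27.4)+(-21.8))/3)
= (0.4333, -15.0333)

(0.4333, -15.0333)


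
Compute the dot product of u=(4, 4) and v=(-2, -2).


u . v = u_x*v_x + u_y*v_y = 4*(-2) + 4*(-2)
= (-8) + (-8) = -16

-16


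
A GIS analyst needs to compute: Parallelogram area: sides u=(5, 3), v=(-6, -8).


|u x v| = |5*(-8) - 3*(-6)|
= |(-40) - (-18)| = 22

22


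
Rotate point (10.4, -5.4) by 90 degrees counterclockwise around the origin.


90° CCW: (x,y) -> (-y, x)
(10.4,-5.4) -> (5.4, 10.4)

(5.4, 10.4)


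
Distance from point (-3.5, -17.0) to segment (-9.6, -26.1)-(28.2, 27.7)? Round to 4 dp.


Project P onto AB: t = 0.1666 (clamped to [0,1])
Closest point on segment: (-3.3034, -17.1381)
Distance: 0.2403

0.2403


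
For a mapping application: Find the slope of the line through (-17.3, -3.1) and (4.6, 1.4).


slope = (y2-y1)/(x2-x1) = (1.4-(-3.1))/(4.6-(-17.3)) = 4.5/21.9 = 0.2055

0.2055


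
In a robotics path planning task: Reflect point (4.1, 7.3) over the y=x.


Reflection over y=x: (x,y) -> (y,x)
(4.1, 7.3) -> (7.3, 4.1)

(7.3, 4.1)


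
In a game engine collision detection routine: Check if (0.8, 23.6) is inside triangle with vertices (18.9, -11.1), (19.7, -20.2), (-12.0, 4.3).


Cross products: AB x AP = -136.95, BC x BP = -925.41, CA x CP = 793.49
All same sign? no

No, outside


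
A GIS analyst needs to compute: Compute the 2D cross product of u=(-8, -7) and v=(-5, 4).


u x v = u_x*v_y - u_y*v_x = (-8)*4 - (-7)*(-5)
= (-32) - 35 = -67

-67


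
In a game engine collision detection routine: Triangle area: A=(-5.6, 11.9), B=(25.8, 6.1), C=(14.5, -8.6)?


Area = |x_A(y_B-y_C) + x_B(y_C-y_A) + x_C(y_A-y_B)|/2
= |(-82.32) + (-528.9) + 84.1|/2
= 527.12/2 = 263.56

263.56


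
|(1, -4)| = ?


|u| = sqrt(1^2 + (-4)^2) = sqrt(17) = 4.1231

4.1231


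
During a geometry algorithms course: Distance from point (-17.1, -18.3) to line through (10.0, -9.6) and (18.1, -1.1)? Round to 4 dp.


|cross product| = 159.88
|line direction| = sqrt(137.86) = 11.7414
Distance = 159.88/sqrt(137.86) = 13.6168

13.6168


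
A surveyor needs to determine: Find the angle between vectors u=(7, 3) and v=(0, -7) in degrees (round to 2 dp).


u.v = -21, |u| = sqrt(58) = 7.6158, |v| = sqrt(49) = 7
cos(theta) = u.v/(|u||v|) = -21/sqrt(2842) = -0.393919
theta = acos(-0.393919) = 113.2 degrees

113.2 degrees


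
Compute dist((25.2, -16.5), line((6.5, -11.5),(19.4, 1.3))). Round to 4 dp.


|cross product| = 303.86
|line direction| = sqrt(330.25) = 18.1728
Distance = 303.86/sqrt(330.25) = 16.7206

16.7206


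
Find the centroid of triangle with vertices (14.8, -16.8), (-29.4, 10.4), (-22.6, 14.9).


Centroid = ((x_A+x_B+x_C)/3, (y_A+y_B+y_C)/3)
= ((14.8+(-29.4)+(-22.6))/3, ((-16.8)+10.4+14.9)/3)
= (-12.4, 2.8333)

(-12.4, 2.8333)


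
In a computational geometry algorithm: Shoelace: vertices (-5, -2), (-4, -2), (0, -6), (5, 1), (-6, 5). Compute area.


Shoelace sum: ((-5)*(-2) - (-4)*(-2)) + ((-4)*(-6) - 0*(-2)) + (0*1 - 5*(-6)) + (5*5 - (-6)*1) + ((-6)*(-2) - (-5)*5)
= 124
Area = |124|/2 = 62

62


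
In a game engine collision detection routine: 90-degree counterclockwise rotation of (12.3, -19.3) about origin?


90° CCW: (x,y) -> (-y, x)
(12.3,-19.3) -> (19.3, 12.3)

(19.3, 12.3)


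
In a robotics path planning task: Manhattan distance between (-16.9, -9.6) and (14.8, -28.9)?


|(-16.9)-14.8| + |(-9.6)-(-28.9)| = 31.7 + 19.3 = 51

51


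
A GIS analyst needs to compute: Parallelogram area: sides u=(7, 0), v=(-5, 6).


|u x v| = |7*6 - 0*(-5)|
= |42 - 0| = 42

42


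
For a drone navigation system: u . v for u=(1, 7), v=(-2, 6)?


u . v = u_x*v_x + u_y*v_y = 1*(-2) + 7*6
= (-2) + 42 = 40

40


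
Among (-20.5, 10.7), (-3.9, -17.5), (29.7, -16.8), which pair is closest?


d(P0,P1) = 32.7231, d(P0,P2) = 57.2389, d(P1,P2) = 33.6073
Closest: P0 and P1

Closest pair: (-20.5, 10.7) and (-3.9, -17.5), distance = 32.7231


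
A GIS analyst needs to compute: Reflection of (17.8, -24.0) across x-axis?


Reflection over x-axis: (x,y) -> (x,-y)
(17.8, -24) -> (17.8, 24)

(17.8, 24)


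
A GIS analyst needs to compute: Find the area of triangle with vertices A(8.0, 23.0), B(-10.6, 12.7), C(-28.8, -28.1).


Area = |x_A(y_B-y_C) + x_B(y_C-y_A) + x_C(y_A-y_B)|/2
= |326.4 + 541.66 + (-296.64)|/2
= 571.42/2 = 285.71

285.71


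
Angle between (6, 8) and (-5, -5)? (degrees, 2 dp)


u.v = -70, |u| = sqrt(100) = 10, |v| = sqrt(50) = 7.0711
cos(theta) = u.v/(|u||v|) = -70/sqrt(5000) = -0.989949
theta = acos(-0.989949) = 171.87 degrees

171.87 degrees


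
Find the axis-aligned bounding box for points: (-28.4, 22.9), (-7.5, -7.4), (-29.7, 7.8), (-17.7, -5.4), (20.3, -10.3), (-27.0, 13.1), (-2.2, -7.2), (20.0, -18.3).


x range: [-29.7, 20.3]
y range: [-18.3, 22.9]
Bounding box: (-29.7,-18.3) to (20.3,22.9)

(-29.7,-18.3) to (20.3,22.9)


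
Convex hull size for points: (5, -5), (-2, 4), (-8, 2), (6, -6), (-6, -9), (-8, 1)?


Convex hull vertices (CCW): (-8, 1), (-6, -9), (6, -6), (-2, 4), (-8, 2)
Count = 5

5


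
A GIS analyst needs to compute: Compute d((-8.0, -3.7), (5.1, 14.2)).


dx=13.1, dy=17.9
d^2 = 13.1^2 + 17.9^2 = 492.02
d = sqrt(492.02) = 22.1815

22.1815


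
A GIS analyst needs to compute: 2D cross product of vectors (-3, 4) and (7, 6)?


u x v = u_x*v_y - u_y*v_x = (-3)*6 - 4*7
= (-18) - 28 = -46

-46


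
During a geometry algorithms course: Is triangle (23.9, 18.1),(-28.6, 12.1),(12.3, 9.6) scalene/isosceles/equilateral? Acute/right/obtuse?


Side lengths squared: AB^2=2792.25, BC^2=1679.06, CA^2=206.81
Sorted: [206.81, 1679.06, 2792.25]
By sides: Scalene, By angles: Obtuse

Scalene, Obtuse


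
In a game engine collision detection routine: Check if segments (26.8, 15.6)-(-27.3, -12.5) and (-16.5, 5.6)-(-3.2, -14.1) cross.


Cross products: d1=986.01, d2=-453.49, d3=-675.73, d4=763.77
d1*d2 < 0 and d3*d4 < 0? yes

Yes, they intersect


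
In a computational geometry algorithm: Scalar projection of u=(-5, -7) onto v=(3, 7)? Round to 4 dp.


u.v = -64, |v| = sqrt(58) = 7.6158
Scalar projection = u.v / |v| = -64 / sqrt(58) = -8.4036

-8.4036


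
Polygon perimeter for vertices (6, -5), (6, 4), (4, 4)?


Sides: (6, -5)->(6, 4): sqrt(81) = 9, (6, 4)->(4, 4): sqrt(4) = 2, (4, 4)->(6, -5): sqrt(85) = 9.219544
Sum = 20.219544
Perimeter = 20.2195

20.2195


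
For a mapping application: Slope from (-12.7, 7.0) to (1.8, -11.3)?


slope = (y2-y1)/(x2-x1) = ((-11.3)-7)/(1.8-(-12.7)) = (-18.3)/14.5 = -1.2621

-1.2621


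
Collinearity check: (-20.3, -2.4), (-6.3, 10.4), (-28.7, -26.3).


Cross product: ((-6.3)-(-20.3))*((-26.3)-(-2.4)) - (10.4-(-2.4))*((-28.7)-(-20.3))
= -227.08

No, not collinear


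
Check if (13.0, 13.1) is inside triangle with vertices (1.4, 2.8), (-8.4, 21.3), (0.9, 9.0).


Cross products: AB x AP = -315.54, BC x BP = 186.96, CA x CP = 77.07
All same sign? no

No, outside


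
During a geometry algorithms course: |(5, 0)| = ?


|u| = sqrt(5^2 + 0^2) = sqrt(25) = 5

5


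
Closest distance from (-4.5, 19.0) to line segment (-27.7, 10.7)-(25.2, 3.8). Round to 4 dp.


Project P onto AB: t = 0.4111 (clamped to [0,1])
Closest point on segment: (-5.9526, 7.8634)
Distance: 11.231

11.231


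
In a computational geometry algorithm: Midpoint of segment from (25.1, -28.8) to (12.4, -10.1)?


M = ((25.1+12.4)/2, ((-28.8)+(-10.1))/2)
= (18.75, -19.45)

(18.75, -19.45)


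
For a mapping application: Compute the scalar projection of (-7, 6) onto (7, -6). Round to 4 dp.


u.v = -85, |v| = sqrt(85) = 9.2195
Scalar projection = u.v / |v| = -85 / sqrt(85) = -9.2195

-9.2195


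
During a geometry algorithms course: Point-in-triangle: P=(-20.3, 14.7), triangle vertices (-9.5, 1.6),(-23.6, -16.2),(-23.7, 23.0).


Cross products: AB x AP = -376.95, BC x BP = -132.45, CA x CP = -45.1
All same sign? yes

Yes, inside


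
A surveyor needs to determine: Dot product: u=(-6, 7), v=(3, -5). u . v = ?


u . v = u_x*v_x + u_y*v_y = (-6)*3 + 7*(-5)
= (-18) + (-35) = -53

-53


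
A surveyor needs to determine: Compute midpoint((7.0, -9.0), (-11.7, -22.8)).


M = ((7+(-11.7))/2, ((-9)+(-22.8))/2)
= (-2.35, -15.9)

(-2.35, -15.9)


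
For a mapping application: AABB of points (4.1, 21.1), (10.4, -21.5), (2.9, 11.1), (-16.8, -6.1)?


x range: [-16.8, 10.4]
y range: [-21.5, 21.1]
Bounding box: (-16.8,-21.5) to (10.4,21.1)

(-16.8,-21.5) to (10.4,21.1)


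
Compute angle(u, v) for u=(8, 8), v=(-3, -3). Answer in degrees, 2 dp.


u.v = -48, |u| = sqrt(128) = 11.3137, |v| = sqrt(18) = 4.2426
cos(theta) = u.v/(|u||v|) = -48/sqrt(2304) = -1
theta = acos(-1) = 180 degrees

180 degrees


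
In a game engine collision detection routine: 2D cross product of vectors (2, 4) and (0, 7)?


u x v = u_x*v_y - u_y*v_x = 2*7 - 4*0
= 14 - 0 = 14

14


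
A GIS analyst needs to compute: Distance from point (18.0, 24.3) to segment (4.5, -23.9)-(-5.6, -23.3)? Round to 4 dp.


Project P onto AB: t = 0 (clamped to [0,1])
Closest point on segment: (4.5, -23.9)
Distance: 50.0549

50.0549


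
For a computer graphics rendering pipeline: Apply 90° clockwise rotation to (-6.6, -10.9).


90° CW: (x,y) -> (y, -x)
(-6.6,-10.9) -> (-10.9, 6.6)

(-10.9, 6.6)


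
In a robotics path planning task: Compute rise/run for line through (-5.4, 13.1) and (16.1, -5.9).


slope = (y2-y1)/(x2-x1) = ((-5.9)-13.1)/(16.1-(-5.4)) = (-19)/21.5 = -0.8837

-0.8837


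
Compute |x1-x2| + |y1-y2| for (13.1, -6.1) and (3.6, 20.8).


|13.1-3.6| + |(-6.1)-20.8| = 9.5 + 26.9 = 36.4

36.4


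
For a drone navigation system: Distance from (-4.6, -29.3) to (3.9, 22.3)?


dx=8.5, dy=51.6
d^2 = 8.5^2 + 51.6^2 = 2734.81
d = sqrt(2734.81) = 52.2954

52.2954


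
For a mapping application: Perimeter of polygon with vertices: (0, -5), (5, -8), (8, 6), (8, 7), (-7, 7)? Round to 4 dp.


Sides: (0, -5)->(5, -8): sqrt(34) = 5.830952, (5, -8)->(8, 6): sqrt(205) = 14.317821, (8, 6)->(8, 7): sqrt(1) = 1, (8, 7)->(-7, 7): sqrt(225) = 15, (-7, 7)->(0, -5): sqrt(193) = 13.892444
Sum = 50.041217
Perimeter = 50.0412

50.0412


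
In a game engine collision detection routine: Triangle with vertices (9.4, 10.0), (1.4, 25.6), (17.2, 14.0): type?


Side lengths squared: AB^2=307.36, BC^2=384.2, CA^2=76.84
Sorted: [76.84, 307.36, 384.2]
By sides: Scalene, By angles: Right

Scalene, Right


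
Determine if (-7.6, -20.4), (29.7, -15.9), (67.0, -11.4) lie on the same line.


Cross product: (29.7-(-7.6))*((-11.4)-(-20.4)) - ((-15.9)-(-20.4))*(67-(-7.6))
= 0

Yes, collinear


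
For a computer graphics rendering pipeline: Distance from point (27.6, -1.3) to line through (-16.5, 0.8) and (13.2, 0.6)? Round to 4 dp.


|cross product| = 53.55
|line direction| = sqrt(882.13) = 29.7007
Distance = 53.55/sqrt(882.13) = 1.803

1.803


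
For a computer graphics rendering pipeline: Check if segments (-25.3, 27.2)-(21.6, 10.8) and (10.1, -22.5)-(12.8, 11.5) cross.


Cross products: d1=1337.79, d2=-301.09, d3=-1750.37, d4=-111.49
d1*d2 < 0 and d3*d4 < 0? no

No, they don't intersect


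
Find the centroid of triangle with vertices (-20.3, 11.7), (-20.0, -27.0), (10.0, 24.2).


Centroid = ((x_A+x_B+x_C)/3, (y_A+y_B+y_C)/3)
= (((-20.3)+(-20)+10)/3, (11.7+(-27)+24.2)/3)
= (-10.1, 2.9667)

(-10.1, 2.9667)


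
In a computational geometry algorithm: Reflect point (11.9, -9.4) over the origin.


Reflection over origin: (x,y) -> (-x,-y)
(11.9, -9.4) -> (-11.9, 9.4)

(-11.9, 9.4)


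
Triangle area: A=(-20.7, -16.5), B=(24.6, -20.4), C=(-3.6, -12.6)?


Area = |x_A(y_B-y_C) + x_B(y_C-y_A) + x_C(y_A-y_B)|/2
= |161.46 + 95.94 + (-14.04)|/2
= 243.36/2 = 121.68

121.68


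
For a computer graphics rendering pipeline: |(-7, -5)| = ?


|u| = sqrt((-7)^2 + (-5)^2) = sqrt(74) = 8.6023

8.6023


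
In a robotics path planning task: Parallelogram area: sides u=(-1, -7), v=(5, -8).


|u x v| = |(-1)*(-8) - (-7)*5|
= |8 - (-35)| = 43

43


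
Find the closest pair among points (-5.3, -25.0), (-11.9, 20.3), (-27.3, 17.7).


d(P0,P1) = 45.7783, d(P0,P2) = 48.0343, d(P1,P2) = 15.6179
Closest: P1 and P2

Closest pair: (-11.9, 20.3) and (-27.3, 17.7), distance = 15.6179


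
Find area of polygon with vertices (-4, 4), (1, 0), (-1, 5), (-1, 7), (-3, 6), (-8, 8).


Shoelace sum: ((-4)*0 - 1*4) + (1*5 - (-1)*0) + ((-1)*7 - (-1)*5) + ((-1)*6 - (-3)*7) + ((-3)*8 - (-8)*6) + ((-8)*4 - (-4)*8)
= 38
Area = |38|/2 = 19

19


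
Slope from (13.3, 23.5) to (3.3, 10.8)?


slope = (y2-y1)/(x2-x1) = (10.8-23.5)/(3.3-13.3) = (-12.7)/(-10) = 1.27

1.27


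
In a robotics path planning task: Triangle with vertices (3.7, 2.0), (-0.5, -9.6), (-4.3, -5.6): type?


Side lengths squared: AB^2=152.2, BC^2=30.44, CA^2=121.76
Sorted: [30.44, 121.76, 152.2]
By sides: Scalene, By angles: Right

Scalene, Right


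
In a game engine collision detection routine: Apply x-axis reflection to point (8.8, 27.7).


Reflection over x-axis: (x,y) -> (x,-y)
(8.8, 27.7) -> (8.8, -27.7)

(8.8, -27.7)


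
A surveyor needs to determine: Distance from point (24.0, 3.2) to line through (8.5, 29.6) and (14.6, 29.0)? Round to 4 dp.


|cross product| = 151.74
|line direction| = sqrt(37.57) = 6.1294
Distance = 151.74/sqrt(37.57) = 24.7559

24.7559


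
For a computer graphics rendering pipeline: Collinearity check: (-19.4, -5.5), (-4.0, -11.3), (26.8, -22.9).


Cross product: ((-4)-(-19.4))*((-22.9)-(-5.5)) - ((-11.3)-(-5.5))*(26.8-(-19.4))
= 0

Yes, collinear


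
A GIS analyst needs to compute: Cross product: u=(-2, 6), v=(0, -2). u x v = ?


u x v = u_x*v_y - u_y*v_x = (-2)*(-2) - 6*0
= 4 - 0 = 4

4


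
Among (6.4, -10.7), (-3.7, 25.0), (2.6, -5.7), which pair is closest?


d(P0,P1) = 37.1012, d(P0,P2) = 6.2801, d(P1,P2) = 31.3398
Closest: P0 and P2

Closest pair: (6.4, -10.7) and (2.6, -5.7), distance = 6.2801


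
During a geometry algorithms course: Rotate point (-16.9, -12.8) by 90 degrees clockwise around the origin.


90° CW: (x,y) -> (y, -x)
(-16.9,-12.8) -> (-12.8, 16.9)

(-12.8, 16.9)


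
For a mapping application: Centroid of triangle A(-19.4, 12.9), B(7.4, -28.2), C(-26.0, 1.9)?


Centroid = ((x_A+x_B+x_C)/3, (y_A+y_B+y_C)/3)
= (((-19.4)+7.4+(-26))/3, (12.9+(-28.2)+1.9)/3)
= (-12.6667, -4.4667)

(-12.6667, -4.4667)


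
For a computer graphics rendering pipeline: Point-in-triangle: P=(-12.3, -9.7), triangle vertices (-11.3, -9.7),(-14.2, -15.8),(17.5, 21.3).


Cross products: AB x AP = -6.1, BC x BP = 122.88, CA x CP = -31
All same sign? no

No, outside


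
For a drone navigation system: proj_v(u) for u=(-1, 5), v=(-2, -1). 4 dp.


u.v = -3, |v| = sqrt(5) = 2.2361
Scalar projection = u.v / |v| = -3 / sqrt(5) = -1.3416

-1.3416


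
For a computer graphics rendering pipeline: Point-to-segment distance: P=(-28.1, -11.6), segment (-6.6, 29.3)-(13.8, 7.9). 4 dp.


Project P onto AB: t = 0.4995 (clamped to [0,1])
Closest point on segment: (3.5907, 18.6098)
Distance: 43.7828

43.7828


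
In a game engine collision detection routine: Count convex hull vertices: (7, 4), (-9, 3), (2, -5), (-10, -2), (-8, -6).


Convex hull vertices (CCW): (-10, -2), (-8, -6), (2, -5), (7, 4), (-9, 3)
Count = 5

5


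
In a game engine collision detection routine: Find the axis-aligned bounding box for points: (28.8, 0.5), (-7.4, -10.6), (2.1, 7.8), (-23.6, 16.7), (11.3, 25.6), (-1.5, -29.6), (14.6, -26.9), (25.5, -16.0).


x range: [-23.6, 28.8]
y range: [-29.6, 25.6]
Bounding box: (-23.6,-29.6) to (28.8,25.6)

(-23.6,-29.6) to (28.8,25.6)


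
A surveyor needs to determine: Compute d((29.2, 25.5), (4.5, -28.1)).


dx=-24.7, dy=-53.6
d^2 = (-24.7)^2 + (-53.6)^2 = 3483.05
d = sqrt(3483.05) = 59.0174

59.0174


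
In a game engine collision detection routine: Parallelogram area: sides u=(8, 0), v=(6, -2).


|u x v| = |8*(-2) - 0*6|
= |(-16) - 0| = 16

16


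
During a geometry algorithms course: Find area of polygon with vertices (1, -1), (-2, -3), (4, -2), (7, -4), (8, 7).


Shoelace sum: (1*(-3) - (-2)*(-1)) + ((-2)*(-2) - 4*(-3)) + (4*(-4) - 7*(-2)) + (7*7 - 8*(-4)) + (8*(-1) - 1*7)
= 75
Area = |75|/2 = 37.5

37.5


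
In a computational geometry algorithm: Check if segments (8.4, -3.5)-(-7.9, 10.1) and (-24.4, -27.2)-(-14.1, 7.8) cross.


Cross products: d1=-903.89, d2=-193.31, d3=832.39, d4=121.81
d1*d2 < 0 and d3*d4 < 0? no

No, they don't intersect


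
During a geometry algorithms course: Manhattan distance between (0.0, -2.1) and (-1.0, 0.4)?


|0-(-1)| + |(-2.1)-0.4| = 1 + 2.5 = 3.5

3.5


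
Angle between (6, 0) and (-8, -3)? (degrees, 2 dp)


u.v = -48, |u| = sqrt(36) = 6, |v| = sqrt(73) = 8.544
cos(theta) = u.v/(|u||v|) = -48/sqrt(2628) = -0.936329
theta = acos(-0.936329) = 159.44 degrees

159.44 degrees


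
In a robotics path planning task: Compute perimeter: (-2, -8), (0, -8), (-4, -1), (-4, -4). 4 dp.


Sides: (-2, -8)->(0, -8): sqrt(4) = 2, (0, -8)->(-4, -1): sqrt(65) = 8.062258, (-4, -1)->(-4, -4): sqrt(9) = 3, (-4, -4)->(-2, -8): sqrt(20) = 4.472136
Sum = 17.534394
Perimeter = 17.5344

17.5344


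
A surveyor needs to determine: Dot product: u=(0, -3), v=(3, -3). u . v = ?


u . v = u_x*v_x + u_y*v_y = 0*3 + (-3)*(-3)
= 0 + 9 = 9

9


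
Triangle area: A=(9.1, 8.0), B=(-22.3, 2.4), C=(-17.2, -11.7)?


Area = |x_A(y_B-y_C) + x_B(y_C-y_A) + x_C(y_A-y_B)|/2
= |128.31 + 439.31 + (-96.32)|/2
= 471.3/2 = 235.65

235.65


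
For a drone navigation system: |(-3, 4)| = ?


|u| = sqrt((-3)^2 + 4^2) = sqrt(25) = 5

5


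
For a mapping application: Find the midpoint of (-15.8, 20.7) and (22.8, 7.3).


M = (((-15.8)+22.8)/2, (20.7+7.3)/2)
= (3.5, 14)

(3.5, 14)


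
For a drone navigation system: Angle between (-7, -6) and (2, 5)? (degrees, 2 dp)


u.v = -44, |u| = sqrt(85) = 9.2195, |v| = sqrt(29) = 5.3852
cos(theta) = u.v/(|u||v|) = -44/sqrt(2465) = -0.886225
theta = acos(-0.886225) = 152.4 degrees

152.4 degrees


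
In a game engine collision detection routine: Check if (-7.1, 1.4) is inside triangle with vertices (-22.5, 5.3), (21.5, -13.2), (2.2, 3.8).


Cross products: AB x AP = 113.3, BC x BP = 204.42, CA x CP = 73.23
All same sign? yes

Yes, inside


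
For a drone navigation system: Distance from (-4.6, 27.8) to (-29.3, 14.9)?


dx=-24.7, dy=-12.9
d^2 = (-24.7)^2 + (-12.9)^2 = 776.5
d = sqrt(776.5) = 27.8657

27.8657


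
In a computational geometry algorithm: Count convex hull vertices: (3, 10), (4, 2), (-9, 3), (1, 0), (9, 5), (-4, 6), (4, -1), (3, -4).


Convex hull vertices (CCW): (-9, 3), (3, -4), (9, 5), (3, 10), (-4, 6)
Count = 5

5


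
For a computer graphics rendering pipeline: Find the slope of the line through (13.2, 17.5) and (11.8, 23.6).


slope = (y2-y1)/(x2-x1) = (23.6-17.5)/(11.8-13.2) = 6.1/(-1.4) = -4.3571

-4.3571


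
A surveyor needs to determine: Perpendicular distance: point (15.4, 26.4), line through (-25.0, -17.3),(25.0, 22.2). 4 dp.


|cross product| = 589.2
|line direction| = sqrt(4060.25) = 63.7201
Distance = 589.2/sqrt(4060.25) = 9.2467

9.2467


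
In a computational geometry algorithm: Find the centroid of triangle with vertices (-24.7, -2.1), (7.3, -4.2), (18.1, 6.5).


Centroid = ((x_A+x_B+x_C)/3, (y_A+y_B+y_C)/3)
= (((-24.7)+7.3+18.1)/3, ((-2.1)+(-4.2)+6.5)/3)
= (0.2333, 0.0667)

(0.2333, 0.0667)


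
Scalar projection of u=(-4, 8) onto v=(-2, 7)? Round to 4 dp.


u.v = 64, |v| = sqrt(53) = 7.2801
Scalar projection = u.v / |v| = 64 / sqrt(53) = 8.7911

8.7911


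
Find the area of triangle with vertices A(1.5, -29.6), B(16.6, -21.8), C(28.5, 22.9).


Area = |x_A(y_B-y_C) + x_B(y_C-y_A) + x_C(y_A-y_B)|/2
= |(-67.05) + 871.5 + (-222.3)|/2
= 582.15/2 = 291.075

291.075


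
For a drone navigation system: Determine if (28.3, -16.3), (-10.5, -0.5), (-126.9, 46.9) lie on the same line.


Cross product: ((-10.5)-28.3)*(46.9-(-16.3)) - ((-0.5)-(-16.3))*((-126.9)-28.3)
= 0

Yes, collinear


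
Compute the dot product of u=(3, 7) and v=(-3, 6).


u . v = u_x*v_x + u_y*v_y = 3*(-3) + 7*6
= (-9) + 42 = 33

33


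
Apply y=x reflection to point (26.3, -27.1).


Reflection over y=x: (x,y) -> (y,x)
(26.3, -27.1) -> (-27.1, 26.3)

(-27.1, 26.3)
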